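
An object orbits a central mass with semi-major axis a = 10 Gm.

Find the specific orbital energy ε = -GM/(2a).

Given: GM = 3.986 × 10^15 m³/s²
a = 10 Gm = 1 × 10^10 m
GM = 3.986 × 10^15 m³/s²
2a = 2 × 10^10 m
ε = −GM/(2a) = -199300 J/kg ≈ -199.3 kJ/kg

Final answer: -199.3 kJ/kg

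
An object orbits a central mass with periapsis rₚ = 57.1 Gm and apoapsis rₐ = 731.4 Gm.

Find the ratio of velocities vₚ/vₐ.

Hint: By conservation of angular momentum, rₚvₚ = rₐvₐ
rₚ = 57.1 Gm = 5.71 × 10^10 m
rₐ = 731.4 Gm = 7.314 × 10^11 m
rₚvₚ = rₐvₐ  ⇒  vₚ/vₐ = rₐ/rₚ
vₚ/vₐ = (7.314 × 10^11) / (5.71 × 10^10) = 12.8091

Final answer: vₚ/vₐ = 12.81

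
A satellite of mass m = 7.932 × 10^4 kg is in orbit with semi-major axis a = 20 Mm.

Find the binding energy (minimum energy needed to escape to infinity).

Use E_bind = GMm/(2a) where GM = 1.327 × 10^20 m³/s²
a = 20 Mm = 2 × 10^7 m
GM = 1.327 × 10^20 m³/s²
m = 7.932 × 10^4 kg
GMm = 1.327 × 10^20 × 79320 = 1.05258 × 10^25 m³·kg/s²
2a = 4 × 10^7 m
E_bind = GMm/(2a) = 2.63144 × 10^17 J ≈ 263.1 PJ

Final answer: 263.1 PJ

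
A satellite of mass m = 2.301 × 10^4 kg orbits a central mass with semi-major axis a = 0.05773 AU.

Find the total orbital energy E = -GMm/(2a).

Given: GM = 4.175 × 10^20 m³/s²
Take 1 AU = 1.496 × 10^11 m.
a = 0.05773 AU = 8.63641 × 10^9 m
GM = 4.175 × 10^20 m³/s²
2a = 1.72728 × 10^10 m
GMm = 4.175 × 10^20 × 23010 = 9.60667 × 10^24 m³·kg/s²
E = −GMm/(2a) = -5.56173 × 10^14 J ≈ -556.2 TJ

Final answer: -556.2 TJ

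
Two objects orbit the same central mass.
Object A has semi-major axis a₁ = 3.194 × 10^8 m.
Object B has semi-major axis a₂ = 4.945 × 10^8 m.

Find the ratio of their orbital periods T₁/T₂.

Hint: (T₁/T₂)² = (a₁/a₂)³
a₁ = 3.194 × 10^8 m
a₂ = 4.945 × 10^8 m
a₁/a₂ = 0.645905
T₁/T₂ = (a₁/a₂)^(3/2) = (0.645905)^1.5 = 0.519102

Final answer: T₁/T₂ = 0.5191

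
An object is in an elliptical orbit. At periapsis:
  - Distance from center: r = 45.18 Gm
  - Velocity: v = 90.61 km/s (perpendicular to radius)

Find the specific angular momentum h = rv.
r = 45.18 Gm = 4.518 × 10^10 m
v = 90.61 km/s = 90610 m/s
h = rv = 4.518 × 10^10 × 90610 = 4.09376 × 10^15 m²/s ≈ 4.094 × 10^15 m²/s

Final answer: h = 4.094 × 10^15 m²/s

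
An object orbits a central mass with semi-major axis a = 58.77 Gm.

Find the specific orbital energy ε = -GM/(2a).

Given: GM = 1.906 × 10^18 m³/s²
a = 58.77 Gm = 5.877 × 10^10 m
GM = 1.906 × 10^18 m³/s²
2a = 1.1754 × 10^11 m
ε = −GM/(2a) = -1.62158 × 10^7 J/kg ≈ -16.22 MJ/kg

Final answer: -16.22 MJ/kg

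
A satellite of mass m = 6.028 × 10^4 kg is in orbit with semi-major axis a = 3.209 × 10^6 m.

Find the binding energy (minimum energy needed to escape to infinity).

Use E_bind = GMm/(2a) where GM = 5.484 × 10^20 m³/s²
a = 3.209 × 10^6 m
GM = 5.484 × 10^20 m³/s²
m = 6.028 × 10^4 kg
GMm = 5.484 × 10^20 × 60280 = 3.30576 × 10^25 m³·kg/s²
2a = 6.418 × 10^6 m
E_bind = GMm/(2a) = 5.15076 × 10^18 J ≈ 5.151 EJ

Final answer: 5.151 EJ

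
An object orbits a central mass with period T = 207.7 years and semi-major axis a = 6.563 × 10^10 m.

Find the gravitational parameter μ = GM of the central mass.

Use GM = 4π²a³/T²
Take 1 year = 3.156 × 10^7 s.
T = 207.7 years = 6.55501 × 10^9 s
a = 6.563 × 10^10 m
a³ = 2.82688 × 10^32 m³
T² = 4.29682 × 10^19 s²
GM = 4π² × (2.82688 × 10^32) / (4.29682 × 10^19) = 2.59729 × 10^14 m³/s²
GM ≈ 2.597 × 10^14 m³/s²

Final answer: GM = 2.597 × 10^14 m³/s²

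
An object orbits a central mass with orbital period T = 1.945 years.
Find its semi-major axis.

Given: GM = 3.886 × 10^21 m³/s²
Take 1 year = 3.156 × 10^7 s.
T = 1.945 years = 6.13842 × 10^7 s
GM = 3.886 × 10^21 m³/s²
Kepler's third law: a³ = GM T² / (4π²)
T² = 3.76802 × 10^15 s²
a³ = (3.886 × 10^21) × (3.76802 × 10^15) / (4π²) = 3.709 × 10^35 m³
a = (a³)^(1/3) = 7.18487 × 10^11 m ≈ 718.5 Gm

Final answer: 718.5 Gm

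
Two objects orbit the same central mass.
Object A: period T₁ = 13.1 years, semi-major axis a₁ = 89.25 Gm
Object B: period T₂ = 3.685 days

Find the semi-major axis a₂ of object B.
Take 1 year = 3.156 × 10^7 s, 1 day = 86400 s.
T₁ = 13.1 years = 4.13436 × 10^8 s
T₂ = 3.685 days = 318384 s
a₁ = 89.25 Gm = 8.925 × 10^10 m
Kepler's third law: (T₂/T₁)² = (a₂/a₁)³  ⇒  a₂ = a₁ (T₂/T₁)^(2/3)
T₂/T₁ = 0.000770093
(T₂/T₁)^(2/3) = 0.0084016
a₂ = 8.925 × 10^10 m × 0.0084016 = 7.49843 × 10^8 m ≈ 749.8 Mm

Final answer: a₂ = 749.8 Mm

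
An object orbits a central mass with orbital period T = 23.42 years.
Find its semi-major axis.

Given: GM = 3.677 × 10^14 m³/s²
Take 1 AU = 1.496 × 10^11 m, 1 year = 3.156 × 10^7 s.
T = 23.42 years = 7.39135 × 10^8 s
GM = 3.677 × 10^14 m³/s²
Kepler's third law: a³ = GM T² / (4π²)
T² = 5.46321 × 10^17 s²
a³ = (3.677 × 10^14) × (5.46321 × 10^17) / (4π²) = 5.0884 × 10^30 m³
a = (a³)^(1/3) = 1.72 × 10^10 m ≈ 0.115 AU

Final answer: 0.115 AU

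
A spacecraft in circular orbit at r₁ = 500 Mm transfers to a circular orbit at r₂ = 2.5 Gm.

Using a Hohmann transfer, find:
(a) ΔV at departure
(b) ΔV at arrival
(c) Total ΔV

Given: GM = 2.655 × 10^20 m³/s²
r₁ = 500 Mm = 5 × 10^8 m
r₂ = 2.5 Gm = 2.5 × 10^9 m
GM = 2.655 × 10^20 m³/s²
Transfer ellipse: a_t = (r₁ + r₂)/2 = 1.5 × 10^9 m
Circular speed at r₁: v₁ = √(GM/r₁) = 728697 m/s
Transfer speed at r₁ (periapsis): v₁ₜ = √(GM(2/r₁ − 1/a_t)) = 940744 m/s
(a) ΔV₁ = v₁ₜ − v₁ = 212047 m/s ≈ 212 km/s
Circular speed at r₂: v₂ = √(GM/r₂) = 325883 m/s
Transfer speed at r₂ (apoapsis): v₂ₜ = √(GM(2/r₂ − 1/a_t)) = 188149 m/s
(b) ΔV₂ = v₂ − v₂ₜ = 137735 m/s ≈ 137.7 km/s
(c) ΔV_total = ΔV₁ + ΔV₂ = 349781 m/s ≈ 349.8 km/s

Final answer:
(a) ΔV₁ = 212 km/s
(b) ΔV₂ = 137.7 km/s
(c) ΔV_total = 349.8 km/s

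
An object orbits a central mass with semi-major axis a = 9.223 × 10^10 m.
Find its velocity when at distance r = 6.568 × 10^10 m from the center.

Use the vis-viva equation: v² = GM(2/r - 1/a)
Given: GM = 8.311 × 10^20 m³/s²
a = 9.223 × 10^10 m
r = 6.568 × 10^10 m
GM = 8.311 × 10^20 m³/s²
2/r − 1/a = 3.04507 × 10^-11 − 1.08425 × 10^-11 = 1.96082 × 10^-11 m⁻¹
v² = GM (2/r − 1/a) = 1.62964 × 10^10 m²/s²
v = 127657 m/s ≈ 127.7 km/s

Final answer: 127.7 km/s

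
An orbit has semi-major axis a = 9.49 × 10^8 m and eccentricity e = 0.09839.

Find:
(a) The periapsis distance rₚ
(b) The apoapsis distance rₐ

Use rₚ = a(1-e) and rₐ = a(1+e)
a = 9.49 × 10^8 m
e = 0.09839:  1 − e = 0.90161,  1 + e = 1.09839
(a) rₚ = a(1 − e) = 9.49 × 10^8 m × 0.90161 = 8.55628 × 10^8 m ≈ 8.556 × 10^8 m
(b) rₐ = a(1 + e) = 9.49 × 10^8 m × 1.09839 = 1.04237 × 10^9 m ≈ 1.042 × 10^9 m

Final answer:
(a) rₚ = 8.556 × 10^8 m
(b) rₐ = 1.042 × 10^9 m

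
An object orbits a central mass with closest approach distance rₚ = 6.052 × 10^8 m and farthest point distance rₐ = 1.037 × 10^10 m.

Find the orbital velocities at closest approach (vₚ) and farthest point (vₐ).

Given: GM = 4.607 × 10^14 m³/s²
rₚ = 6.052 × 10^8 m
rₐ = 1.037 × 10^10 m
GM = 4.607 × 10^14 m³/s²
a = (rₚ + rₐ)/2 = 5.4876 × 10^9 m
Vis-viva: v² = GM (2/r − 1/a)
vₚ² = 4.607 × 10^14 × (3.30469 × 10^-9 − 1.82229 × 10^-10) = 1.43852 × 10^6 m²/s²
vₚ = 1199.38 m/s ≈ 1.199 km/s
vₐ² = 4.607 × 10^14 × (1.92864 × 10^-10 − 1.82229 × 10^-10) = 4899.55 m²/s²
vₐ = 69.9968 m/s ≈ 70 m/s

Final answer: vₚ = 1.199 km/s, vₐ = 70 m/s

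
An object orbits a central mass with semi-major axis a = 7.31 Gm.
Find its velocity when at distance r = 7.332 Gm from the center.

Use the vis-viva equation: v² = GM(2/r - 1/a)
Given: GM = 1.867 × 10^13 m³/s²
a = 7.31 Gm = 7.31 × 10^9 m
r = 7.332 Gm = 7.332 × 10^9 m
GM = 1.867 × 10^13 m³/s²
2/r − 1/a = 2.72777 × 10^-10 − 1.36799 × 10^-10 = 1.35978 × 10^-10 m⁻¹
v² = GM (2/r − 1/a) = 2538.71 m²/s²
v = 50.3856 m/s ≈ 50.39 m/s

Final answer: 50.39 m/s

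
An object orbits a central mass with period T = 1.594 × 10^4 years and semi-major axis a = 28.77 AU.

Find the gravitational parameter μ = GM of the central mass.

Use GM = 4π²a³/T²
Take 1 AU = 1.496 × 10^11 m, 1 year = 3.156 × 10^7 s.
T = 1.594 × 10^4 years = 5.03066 × 10^11 s
a = 28.77 AU = 4.30399 × 10^12 m
a³ = 7.97286 × 10^37 m³
T² = 2.53076 × 10^23 s²
GM = 4π² × (7.97286 × 10^37) / (2.53076 × 10^23) = 1.24372 × 10^16 m³/s²
GM ≈ 1.244 × 10^16 m³/s²

Final answer: GM = 1.244 × 10^16 m³/s²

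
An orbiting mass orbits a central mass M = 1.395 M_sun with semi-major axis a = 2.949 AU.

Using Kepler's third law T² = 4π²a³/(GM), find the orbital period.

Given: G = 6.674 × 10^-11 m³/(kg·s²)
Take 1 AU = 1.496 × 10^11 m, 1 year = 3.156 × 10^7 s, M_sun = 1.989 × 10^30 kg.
M = 1.395 M_sun = 2.77466 × 10^30 kg
GM = G × M = 6.674 × 10^-11 × 2.77466 × 10^30 = 1.8518 × 10^20 m³/s²
a = 2.949 AU = 4.4117 × 10^11 m
a³ = 8.58656 × 10^34 m³
T = 2π √(a³/GM) = 2π √((8.58656 × 10^34) / (1.8518 × 10^20)) = 2π × 2.15334 × 10^7 s
T = 1.35298 × 10^8 s ≈ 4.287 years

Final answer: 4.287 years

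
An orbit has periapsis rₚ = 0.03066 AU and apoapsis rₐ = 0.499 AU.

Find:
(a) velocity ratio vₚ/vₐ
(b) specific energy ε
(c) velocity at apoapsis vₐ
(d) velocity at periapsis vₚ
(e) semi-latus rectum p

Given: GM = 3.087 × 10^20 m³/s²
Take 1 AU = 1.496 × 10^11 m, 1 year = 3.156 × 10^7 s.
rₚ = 0.03066 AU = 4.58674 × 10^9 m
rₐ = 0.499 AU = 7.46504 × 10^10 m
GM = 3.087 × 10^20 m³/s²
a = (rₚ + rₐ)/2 = 3.96186 × 10^10 m
e = (rₐ − rₚ)/(rₐ + rₚ) = (7.00637 × 10^10) / (7.92371 × 10^10) = 0.884228
(a) vₚ/vₐ = rₐ/rₚ (angular momentum) = (7.46504 × 10^10) / (4.58674 × 10^9) = 16.2753 ≈ 16.28
(b) 2a = 7.92371 × 10^10 m;  ε = −GM/(2a) = -3.8959 × 10^9 J/kg ≈ -3.896 GJ/kg
(c) vₐ² = GM (2/rₐ − 1/a) = 3.087 × 10^20 × (2.67916 × 10^-11 − 2.52407 × 10^-11) = 4.78751 × 10^8 m²/s²;  vₐ = 21880.4 m/s ≈ 4.616 AU/year
(d) vₚ² = GM (2/rₚ − 1/a) = 3.087 × 10^20 × (4.3604 × 10^-10 − 2.52407 × 10^-11) = 1.26814 × 10^11 m²/s²;  vₚ = 356109 m/s ≈ 75.13 AU/year
(e) 1 − e² = 0.218142;  p = a(1 − e²) = 3.96186 × 10^10 × 0.218142 = 8.64245 × 10^9 m ≈ 0.05777 AU

Final answer:
(a) velocity ratio vₚ/vₐ = 16.28
(b) specific energy ε = -3.896 GJ/kg
(c) velocity at apoapsis vₐ = 4.616 AU/year
(d) velocity at periapsis vₚ = 75.13 AU/year
(e) semi-latus rectum p = 0.05777 AU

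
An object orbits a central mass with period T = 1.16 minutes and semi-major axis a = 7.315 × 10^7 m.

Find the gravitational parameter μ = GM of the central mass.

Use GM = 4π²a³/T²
T = 1.16 minutes = 69.6 s
a = 7.315 × 10^7 m
a³ = 3.9142 × 10^23 m³
T² = 4844.16 s²
GM = 4π² × (3.9142 × 10^23) / 4844.16 = 3.18995 × 10^21 m³/s²
GM ≈ 3.19 × 10^21 m³/s²

Final answer: GM = 3.19 × 10^21 m³/s²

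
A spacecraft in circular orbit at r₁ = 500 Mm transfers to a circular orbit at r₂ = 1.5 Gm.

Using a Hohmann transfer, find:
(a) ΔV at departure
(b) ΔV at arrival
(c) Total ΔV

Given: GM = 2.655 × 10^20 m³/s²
r₁ = 500 Mm = 5 × 10^8 m
r₂ = 1.5 Gm = 1.5 × 10^9 m
GM = 2.655 × 10^20 m³/s²
Transfer ellipse: a_t = (r₁ + r₂)/2 = 1 × 10^9 m
Circular speed at r₁: v₁ = √(GM/r₁) = 728697 m/s
Transfer speed at r₁ (periapsis): v₁ₜ = √(GM(2/r₁ − 1/a_t)) = 892468 m/s
(a) ΔV₁ = v₁ₜ − v₁ = 163771 m/s ≈ 163.8 km/s
Circular speed at r₂: v₂ = √(GM/r₂) = 420714 m/s
Transfer speed at r₂ (apoapsis): v₂ₜ = √(GM(2/r₂ − 1/a_t)) = 297489 m/s
(b) ΔV₂ = v₂ − v₂ₜ = 123224 m/s ≈ 123.2 km/s
(c) ΔV_total = ΔV₁ + ΔV₂ = 286995 m/s ≈ 287 km/s

Final answer:
(a) ΔV₁ = 163.8 km/s
(b) ΔV₂ = 123.2 km/s
(c) ΔV_total = 287 km/s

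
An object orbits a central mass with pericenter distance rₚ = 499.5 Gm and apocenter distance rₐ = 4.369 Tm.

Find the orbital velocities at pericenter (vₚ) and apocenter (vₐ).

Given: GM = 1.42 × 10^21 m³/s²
rₚ = 499.5 Gm = 4.995 × 10^11 m
rₐ = 4.369 Tm = 4.369 × 10^12 m
GM = 1.42 × 10^21 m³/s²
a = (rₚ + rₐ)/2 = 2.43425 × 10^12 m
Vis-viva: v² = GM (2/r − 1/a)
vₚ² = 1.42 × 10^21 × (4.004 × 10^-12 − 4.10804 × 10^-13) = 5.10234 × 10^9 m²/s²
vₚ = 71430.7 m/s ≈ 71.43 km/s
vₐ² = 1.42 × 10^21 × (4.57771 × 10^-13 − 4.10804 × 10^-13) = 6.66924 × 10^7 m²/s²
vₐ = 8166.54 m/s ≈ 8.167 km/s

Final answer: vₚ = 71.43 km/s, vₐ = 8.167 km/s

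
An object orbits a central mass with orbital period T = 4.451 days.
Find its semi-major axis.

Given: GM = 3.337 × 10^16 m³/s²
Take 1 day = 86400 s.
T = 4.451 days = 384566 s
GM = 3.337 × 10^16 m³/s²
Kepler's third law: a³ = GM T² / (4π²)
T² = 1.47891 × 10^11 s²
a³ = (3.337 × 10^16) × (1.47891 × 10^11) / (4π²) = 1.25008 × 10^26 m³
a = (a³)^(1/3) = 5.00011 × 10^8 m ≈ 500 Mm

Final answer: 500 Mm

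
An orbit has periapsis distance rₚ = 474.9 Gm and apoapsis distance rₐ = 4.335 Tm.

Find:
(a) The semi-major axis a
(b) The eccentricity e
rₚ = 474.9 Gm = 4.749 × 10^11 m
rₐ = 4.335 Tm = 4.335 × 10^12 m
(a) a = (rₚ + rₐ)/2 = 2.40495 × 10^12 m ≈ 2.405 Tm
(b) e = (rₐ − rₚ)/(rₐ + rₚ) = (3.8601 × 10^12) / (4.8099 × 10^12) = 0.802532

Final answer:
(a) a = 2.405 Tm
(b) e = 0.8025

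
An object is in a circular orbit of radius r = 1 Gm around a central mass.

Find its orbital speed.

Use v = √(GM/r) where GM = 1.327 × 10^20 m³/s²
r = 1 Gm = 1 × 10^9 m
GM = 1.327 × 10^20 m³/s²
GM/r = (1.327 × 10^20) / (1 × 10^9) = 1.327 × 10^11 m²/s²
v = √(GM/r) = 364280 m/s ≈ 364.3 km/s

Final answer: 364.3 km/s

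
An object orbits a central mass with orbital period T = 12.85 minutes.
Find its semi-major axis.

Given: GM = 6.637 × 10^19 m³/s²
T = 12.85 minutes = 771 s
GM = 6.637 × 10^19 m³/s²
Kepler's third law: a³ = GM T² / (4π²)
T² = 594441 s²
a³ = (6.637 × 10^19) × 594441 / (4π²) = 9.99357 × 10^23 m³
a = (a³)^(1/3) = 9.99786 × 10^7 m ≈ 99.98 Mm

Final answer: 99.98 Mm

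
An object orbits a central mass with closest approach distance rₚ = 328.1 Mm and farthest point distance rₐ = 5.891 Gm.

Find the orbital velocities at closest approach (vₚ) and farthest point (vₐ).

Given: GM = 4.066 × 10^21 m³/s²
rₚ = 328.1 Mm = 3.281 × 10^8 m
rₐ = 5.891 Gm = 5.891 × 10^9 m
GM = 4.066 × 10^21 m³/s²
a = (rₚ + rₐ)/2 = 3.10955 × 10^9 m
Vis-viva: v² = GM (2/r − 1/a)
vₚ² = 4.066 × 10^21 × (6.0957 × 10^-9 − 3.2159 × 10^-10) = 2.34775 × 10^13 m²/s²
vₚ = 4.84536 × 10^6 m/s ≈ 4845 km/s
vₐ² = 4.066 × 10^21 × (3.39501 × 10^-10 − 3.2159 × 10^-10) = 7.28261 × 10^10 m²/s²
vₐ = 269863 m/s ≈ 269.9 km/s

Final answer: vₚ = 4845 km/s, vₐ = 269.9 km/s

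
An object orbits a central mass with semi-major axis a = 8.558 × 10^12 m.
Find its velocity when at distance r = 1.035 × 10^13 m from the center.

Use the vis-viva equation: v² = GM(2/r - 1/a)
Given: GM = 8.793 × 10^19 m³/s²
a = 8.558 × 10^12 m
r = 1.035 × 10^13 m
GM = 8.793 × 10^19 m³/s²
2/r − 1/a = 1.93237 × 10^-13 − 1.1685 × 10^-13 = 7.6387 × 10^-14 m⁻¹
v² = GM (2/r − 1/a) = 6.71671 × 10^6 m²/s²
v = 2591.66 m/s ≈ 2.592 km/s

Final answer: 2.592 km/s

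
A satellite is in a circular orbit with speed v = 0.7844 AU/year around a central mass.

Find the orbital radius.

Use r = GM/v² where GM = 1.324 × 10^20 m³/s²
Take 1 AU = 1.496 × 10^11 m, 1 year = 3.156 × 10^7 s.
v = 0.7844 AU/year = 3718.2 m/s
GM = 1.324 × 10^20 m³/s²
v² = 1.3825 × 10^7 m²/s²
r = GM/v² = (1.324 × 10^20) / (1.3825 × 10^7) = 9.57687 × 10^12 m ≈ 64.02 AU

Final answer: 64.02 AU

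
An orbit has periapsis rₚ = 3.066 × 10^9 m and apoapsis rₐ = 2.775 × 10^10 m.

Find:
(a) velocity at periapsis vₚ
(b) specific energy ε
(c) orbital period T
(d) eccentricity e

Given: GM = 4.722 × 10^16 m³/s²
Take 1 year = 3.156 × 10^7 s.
rₚ = 3.066 × 10^9 m
rₐ = 2.775 × 10^10 m
GM = 4.722 × 10^16 m³/s²
a = (rₚ + rₐ)/2 = 1.5408 × 10^10 m
e = (rₐ − rₚ)/(rₐ + rₚ) = (2.4684 × 10^10) / (3.0816 × 10^10) = 0.801012
(a) vₚ² = GM (2/rₚ − 1/a) = 4.722 × 10^16 × (6.52316 × 10^-10 − 6.49013 × 10^-11) = 2.77377 × 10^7 m²/s²;  vₚ = 5266.66 m/s ≈ 5.267 km/s
(b) 2a = 3.0816 × 10^10 m;  ε = −GM/(2a) = -1.53232 × 10^6 J/kg ≈ -1.532 MJ/kg
(c) a³ = 3.65796 × 10^30 m³;  T = 2π √(a³/GM) = 2π × 8.80149 × 10^6 s = 5.53014 × 10^7 s ≈ 1.752 years
(d) e = 0.801012 ≈ 0.801

Final answer:
(a) velocity at periapsis vₚ = 5.267 km/s
(b) specific energy ε = -1.532 MJ/kg
(c) orbital period T = 1.752 years
(d) eccentricity e = 0.801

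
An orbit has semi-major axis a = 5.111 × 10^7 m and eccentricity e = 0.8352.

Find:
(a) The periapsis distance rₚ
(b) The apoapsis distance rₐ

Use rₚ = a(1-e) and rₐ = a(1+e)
a = 5.111 × 10^7 m
e = 0.8352:  1 − e = 0.1648,  1 + e = 1.8352
(a) rₚ = a(1 − e) = 5.111 × 10^7 m × 0.1648 = 8.42293 × 10^6 m ≈ 8.423 × 10^6 m
(b) rₐ = a(1 + e) = 5.111 × 10^7 m × 1.8352 = 9.37971 × 10^7 m ≈ 9.38 × 10^7 m

Final answer:
(a) rₚ = 8.423 × 10^6 m
(b) rₐ = 9.38 × 10^7 m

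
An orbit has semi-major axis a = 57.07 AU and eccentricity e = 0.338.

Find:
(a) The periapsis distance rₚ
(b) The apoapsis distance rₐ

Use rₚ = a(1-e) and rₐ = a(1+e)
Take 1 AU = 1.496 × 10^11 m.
a = 57.07 AU = 8.53767 × 10^12 m
e = 0.338:  1 − e = 0.662,  1 + e = 1.338
(a) rₚ = a(1 − e) = 8.53767 × 10^12 m × 0.662 = 5.65194 × 10^12 m ≈ 37.78 AU
(b) rₐ = a(1 + e) = 8.53767 × 10^12 m × 1.338 = 1.14234 × 10^13 m ≈ 76.36 AU

Final answer:
(a) rₚ = 37.78 AU
(b) rₐ = 76.36 AU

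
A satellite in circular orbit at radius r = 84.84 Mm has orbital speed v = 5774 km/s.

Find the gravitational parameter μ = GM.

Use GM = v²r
r = 84.84 Mm = 8.484 × 10^7 m
v = 5774 km/s = 5.774 × 10^6 m/s
v² = 3.33391 × 10^13 m²/s²
GM = v²r = 3.33391 × 10^13 × 8.484 × 10^7 = 2.82849 × 10^21 m³/s²
GM ≈ 2.828 × 10^21 m³/s²

Final answer: GM = 2.828 × 10^21 m³/s²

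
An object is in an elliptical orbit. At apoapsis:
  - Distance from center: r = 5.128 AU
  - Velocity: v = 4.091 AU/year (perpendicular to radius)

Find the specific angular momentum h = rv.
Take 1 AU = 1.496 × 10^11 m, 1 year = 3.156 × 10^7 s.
r = 5.128 AU = 7.67149 × 10^11 m
v = 4.091 AU/year = 19392.1 m/s
h = rv = 7.67149 × 10^11 × 19392.1 = 1.48766 × 10^16 m²/s ≈ 1.488 × 10^16 m²/s

Final answer: h = 1.488 × 10^16 m²/s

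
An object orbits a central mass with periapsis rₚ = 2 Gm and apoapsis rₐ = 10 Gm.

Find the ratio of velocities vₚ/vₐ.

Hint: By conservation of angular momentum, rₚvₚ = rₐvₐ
rₚ = 2 Gm = 2 × 10^9 m
rₐ = 10 Gm = 1 × 10^10 m
rₚvₚ = rₐvₐ  ⇒  vₚ/vₐ = rₐ/rₚ
vₚ/vₐ = (1 × 10^10) / (2 × 10^9) = 5

Final answer: vₚ/vₐ = 5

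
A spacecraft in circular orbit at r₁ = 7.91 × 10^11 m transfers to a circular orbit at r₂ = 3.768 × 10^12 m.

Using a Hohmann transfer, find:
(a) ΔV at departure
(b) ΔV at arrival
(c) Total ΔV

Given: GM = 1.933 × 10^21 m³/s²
r₁ = 7.91 × 10^11 m
r₂ = 3.768 × 10^12 m
GM = 1.933 × 10^21 m³/s²
Transfer ellipse: a_t = (r₁ + r₂)/2 = 2.2795 × 10^12 m
Circular speed at r₁: v₁ = √(GM/r₁) = 49434.2 m/s
Transfer speed at r₁ (periapsis): v₁ₜ = √(GM(2/r₁ − 1/a_t)) = 63557 m/s
(a) ΔV₁ = v₁ₜ − v₁ = 14122.8 m/s ≈ 14.12 km/s
Circular speed at r₂: v₂ = √(GM/r₂) = 22649.6 m/s
Transfer speed at r₂ (apoapsis): v₂ₜ = √(GM(2/r₂ − 1/a_t)) = 13342.2 m/s
(b) ΔV₂ = v₂ − v₂ₜ = 9307.35 m/s ≈ 9.307 km/s
(c) ΔV_total = ΔV₁ + ΔV₂ = 23430.1 m/s ≈ 23.43 km/s

Final answer:
(a) ΔV₁ = 14.12 km/s
(b) ΔV₂ = 9.307 km/s
(c) ΔV_total = 23.43 km/s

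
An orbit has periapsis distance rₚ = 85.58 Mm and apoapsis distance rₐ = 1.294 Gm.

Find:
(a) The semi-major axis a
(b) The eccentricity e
rₚ = 85.58 Mm = 8.558 × 10^7 m
rₐ = 1.294 Gm = 1.294 × 10^9 m
(a) a = (rₚ + rₐ)/2 = 6.8979 × 10^8 m ≈ 689.8 Mm
(b) e = (rₐ − rₚ)/(rₐ + rₚ) = (1.20842 × 10^9) / (1.37958 × 10^9) = 0.875933

Final answer:
(a) a = 689.8 Mm
(b) e = 0.8759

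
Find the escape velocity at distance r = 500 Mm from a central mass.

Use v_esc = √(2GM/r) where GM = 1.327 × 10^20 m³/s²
r = 500 Mm = 5 × 10^8 m
GM = 1.327 × 10^20 m³/s²
2GM/r = 2 × (1.327 × 10^20) / (5 × 10^8) = 5.308 × 10^11 m²/s²
v_esc = √(2GM/r) = 728560 m/s ≈ 728.6 km/s

Final answer: 728.6 km/s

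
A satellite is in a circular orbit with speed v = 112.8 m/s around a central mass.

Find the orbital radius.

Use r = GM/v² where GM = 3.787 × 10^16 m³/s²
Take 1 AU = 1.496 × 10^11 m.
v = 112.8 m/s
GM = 3.787 × 10^16 m³/s²
v² = 12723.8 m²/s²
r = GM/v² = (3.787 × 10^16) / 12723.8 = 2.9763 × 10^12 m ≈ 19.9 AU

Final answer: 19.9 AU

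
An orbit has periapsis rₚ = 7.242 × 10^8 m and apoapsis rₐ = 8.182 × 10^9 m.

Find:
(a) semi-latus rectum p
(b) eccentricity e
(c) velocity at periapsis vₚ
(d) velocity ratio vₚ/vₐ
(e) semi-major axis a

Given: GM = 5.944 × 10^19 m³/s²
rₚ = 7.242 × 10^8 m
rₐ = 8.182 × 10^9 m
GM = 5.944 × 10^19 m³/s²
a = (rₚ + rₐ)/2 = 4.4531 × 10^9 m
e = (rₐ − rₚ)/(rₐ + rₚ) = (7.4578 × 10^9) / (8.9062 × 10^9) = 0.837372
(a) 1 − e² = 0.298809;  p = a(1 − e²) = 4.4531 × 10^9 × 0.298809 = 1.33062 × 10^9 m ≈ 1.331 × 10^9 m
(b) e = 0.837372 ≈ 0.8374
(c) vₚ² = GM (2/rₚ − 1/a) = 5.944 × 10^19 × (2.76167 × 10^-9 − 2.24563 × 10^-10) = 1.50806 × 10^11 m²/s²;  vₚ = 388337 m/s ≈ 388.3 km/s
(d) vₚ/vₐ = rₐ/rₚ (angular momentum) = (8.182 × 10^9) / (7.242 × 10^8) = 11.298 ≈ 11.3
(e) a = 4.4531 × 10^9 m ≈ 4.453 × 10^9 m

Final answer:
(a) semi-latus rectum p = 1.331 × 10^9 m
(b) eccentricity e = 0.8374
(c) velocity at periapsis vₚ = 388.3 km/s
(d) velocity ratio vₚ/vₐ = 11.3
(e) semi-major axis a = 4.453 × 10^9 m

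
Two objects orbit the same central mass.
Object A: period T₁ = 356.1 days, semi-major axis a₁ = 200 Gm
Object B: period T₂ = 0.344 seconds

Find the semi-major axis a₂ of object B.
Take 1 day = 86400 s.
T₁ = 356.1 days = 3.0767 × 10^7 s
T₂ = 0.344 seconds
a₁ = 200 Gm = 2 × 10^11 m
Kepler's third law: (T₂/T₁)² = (a₂/a₁)³  ⇒  a₂ = a₁ (T₂/T₁)^(2/3)
T₂/T₁ = 1.11808 × 10^-8
(T₂/T₁)^(2/3) = 5.00014 × 10^-6
a₂ = 2 × 10^11 m × 5.00014 × 10^-6 = 1.00003 × 10^6 m ≈ 1 Mm

Final answer: a₂ = 1 Mm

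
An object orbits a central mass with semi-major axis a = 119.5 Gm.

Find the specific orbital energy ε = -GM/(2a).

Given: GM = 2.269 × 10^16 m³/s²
a = 119.5 Gm = 1.195 × 10^11 m
GM = 2.269 × 10^16 m³/s²
2a = 2.39 × 10^11 m
ε = −GM/(2a) = -94937.2 J/kg ≈ -94.94 kJ/kg

Final answer: -94.94 kJ/kg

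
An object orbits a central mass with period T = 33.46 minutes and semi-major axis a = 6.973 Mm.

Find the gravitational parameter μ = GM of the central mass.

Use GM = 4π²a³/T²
T = 33.46 minutes = 2007.6 s
a = 6.973 Mm = 6.973 × 10^6 m
a³ = 3.39046 × 10^20 m³
T² = 4.03046 × 10^6 s²
GM = 4π² × (3.39046 × 10^20) / (4.03046 × 10^6) = 3.32097 × 10^15 m³/s²
GM ≈ 3.321 × 10^15 m³/s²

Final answer: GM = 3.321 × 10^15 m³/s²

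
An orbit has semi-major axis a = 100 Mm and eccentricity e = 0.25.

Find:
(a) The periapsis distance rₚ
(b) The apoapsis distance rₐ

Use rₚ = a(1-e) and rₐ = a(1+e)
a = 100 Mm = 1 × 10^8 m
e = 0.25:  1 − e = 0.75,  1 + e = 1.25
(a) rₚ = a(1 − e) = 1 × 10^8 m × 0.75 = 7.5 × 10^7 m ≈ 75 Mm
(b) rₐ = a(1 + e) = 1 × 10^8 m × 1.25 = 1.25 × 10^8 m ≈ 125 Mm

Final answer:
(a) rₚ = 75 Mm
(b) rₐ = 125 Mm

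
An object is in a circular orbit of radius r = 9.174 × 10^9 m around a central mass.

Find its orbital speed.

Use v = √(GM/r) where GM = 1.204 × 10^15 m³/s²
r = 9.174 × 10^9 m
GM = 1.204 × 10^15 m³/s²
GM/r = (1.204 × 10^15) / (9.174 × 10^9) = 131240 m²/s²
v = √(GM/r) = 362.271 m/s ≈ 362.3 m/s

Final answer: 362.3 m/s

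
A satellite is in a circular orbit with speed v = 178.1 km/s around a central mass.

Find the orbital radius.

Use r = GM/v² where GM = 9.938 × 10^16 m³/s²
v = 178.1 km/s = 178100 m/s
GM = 9.938 × 10^16 m³/s²
v² = 3.17196 × 10^10 m²/s²
r = GM/v² = (9.938 × 10^16) / (3.17196 × 10^10) = 3.13308 × 10^6 m ≈ 3.133 Mm

Final answer: 3.133 Mm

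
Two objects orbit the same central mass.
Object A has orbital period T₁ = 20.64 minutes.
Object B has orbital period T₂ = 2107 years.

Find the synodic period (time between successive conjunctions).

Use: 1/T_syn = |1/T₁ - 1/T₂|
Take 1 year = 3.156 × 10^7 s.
T₁ = 20.64 minutes = 1238.4 s
T₂ = 2107 years = 6.64969 × 10^10 s
1/T₁ = 0.000807494 s⁻¹
1/T₂ = 1.50383 × 10^-11 s⁻¹
|1/T₁ − 1/T₂| = 0.000807494 s⁻¹
T_syn = 1 / |1/T₁ − 1/T₂| = 1238.4 s ≈ 20.64 minutes

Final answer: T_syn = 20.64 minutes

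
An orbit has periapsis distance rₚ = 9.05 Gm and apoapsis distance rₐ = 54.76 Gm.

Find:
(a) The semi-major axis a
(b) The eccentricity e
rₚ = 9.05 Gm = 9.05 × 10^9 m
rₐ = 54.76 Gm = 5.476 × 10^10 m
(a) a = (rₚ + rₐ)/2 = 3.1905 × 10^10 m ≈ 31.91 Gm
(b) e = (rₐ − rₚ)/(rₐ + rₚ) = (4.571 × 10^10) / (6.381 × 10^10) = 0.716345

Final answer:
(a) a = 31.91 Gm
(b) e = 0.7163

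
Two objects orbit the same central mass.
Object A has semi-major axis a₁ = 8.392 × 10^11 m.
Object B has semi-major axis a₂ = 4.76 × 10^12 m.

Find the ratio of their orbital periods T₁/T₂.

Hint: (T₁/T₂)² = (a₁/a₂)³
a₁ = 8.392 × 10^11 m
a₂ = 4.76 × 10^12 m
a₁/a₂ = 0.176303
T₁/T₂ = (a₁/a₂)^(3/2) = (0.176303)^1.5 = 0.0740266

Final answer: T₁/T₂ = 0.07403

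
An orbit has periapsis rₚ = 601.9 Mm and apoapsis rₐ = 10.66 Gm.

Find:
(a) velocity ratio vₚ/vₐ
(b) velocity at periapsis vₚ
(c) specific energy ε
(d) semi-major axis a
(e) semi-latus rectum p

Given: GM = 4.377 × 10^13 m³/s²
rₚ = 601.9 Mm = 6.019 × 10^8 m
rₐ = 10.66 Gm = 1.066 × 10^10 m
GM = 4.377 × 10^13 m³/s²
a = (rₚ + rₐ)/2 = 5.63095 × 10^9 m
e = (rₐ − rₚ)/(rₐ + rₚ) = (1.00581 × 10^10) / (1.12619 × 10^10) = 0.893109
(a) vₚ/vₐ = rₐ/rₚ (angular momentum) = (1.066 × 10^10) / (6.019 × 10^8) = 17.7106 ≈ 17.71
(b) vₚ² = GM (2/rₚ − 1/a) = 4.377 × 10^13 × (3.32281 × 10^-9 − 1.7759 × 10^-10) = 137666 m²/s²;  vₚ = 371.034 m/s ≈ 371 m/s
(c) 2a = 1.12619 × 10^10 m;  ε = −GM/(2a) = -3886.56 J/kg ≈ -3.887 kJ/kg
(d) a = 5.63095 × 10^9 m ≈ 5.631 Gm
(e) 1 − e² = 0.202357;  p = a(1 − e²) = 5.63095 × 10^9 × 0.202357 = 1.13946 × 10^9 m ≈ 1.139 Gm

Final answer:
(a) velocity ratio vₚ/vₐ = 17.71
(b) velocity at periapsis vₚ = 371 m/s
(c) specific energy ε = -3.887 kJ/kg
(d) semi-major axis a = 5.631 Gm
(e) semi-latus rectum p = 1.139 Gm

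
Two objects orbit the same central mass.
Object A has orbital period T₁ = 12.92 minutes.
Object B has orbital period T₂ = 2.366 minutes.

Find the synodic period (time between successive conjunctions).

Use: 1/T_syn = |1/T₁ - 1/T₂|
T₁ = 12.92 minutes = 775.2 s
T₂ = 2.366 minutes = 141.96 s
1/T₁ = 0.00128999 s⁻¹
1/T₂ = 0.00704424 s⁻¹
|1/T₁ − 1/T₂| = 0.00575425 s⁻¹
T_syn = 1 / |1/T₁ − 1/T₂| = 173.785 s ≈ 2.896 minutes

Final answer: T_syn = 2.896 minutes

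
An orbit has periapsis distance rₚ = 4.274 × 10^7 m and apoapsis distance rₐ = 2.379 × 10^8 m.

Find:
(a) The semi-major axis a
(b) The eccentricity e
rₚ = 4.274 × 10^7 m
rₐ = 2.379 × 10^8 m
(a) a = (rₚ + rₐ)/2 = 1.4032 × 10^8 m ≈ 1.403 × 10^8 m
(b) e = (rₐ − rₚ)/(rₐ + rₚ) = (1.9516 × 10^8) / (2.8064 × 10^8) = 0.69541

Final answer:
(a) a = 1.403 × 10^8 m
(b) e = 0.6954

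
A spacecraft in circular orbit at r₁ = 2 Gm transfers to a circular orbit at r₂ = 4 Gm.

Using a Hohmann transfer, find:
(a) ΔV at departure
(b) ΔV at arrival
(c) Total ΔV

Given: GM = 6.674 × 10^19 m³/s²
r₁ = 2 Gm = 2 × 10^9 m
r₂ = 4 Gm = 4 × 10^9 m
GM = 6.674 × 10^19 m³/s²
Transfer ellipse: a_t = (r₁ + r₂)/2 = 3 × 10^9 m
Circular speed at r₁: v₁ = √(GM/r₁) = 182675 m/s
Transfer speed at r₁ (periapsis): v₁ₜ = √(GM(2/r₁ − 1/a_t)) = 210934 m/s
(a) ΔV₁ = v₁ₜ − v₁ = 28259.9 m/s ≈ 28.26 km/s
Circular speed at r₂: v₂ = √(GM/r₂) = 129170 m/s
Transfer speed at r₂ (apoapsis): v₂ₜ = √(GM(2/r₂ − 1/a_t)) = 105467 m/s
(b) ΔV₂ = v₂ − v₂ₜ = 23703.2 m/s ≈ 23.7 km/s
(c) ΔV_total = ΔV₁ + ΔV₂ = 51963.1 m/s ≈ 51.96 km/s

Final answer:
(a) ΔV₁ = 28.26 km/s
(b) ΔV₂ = 23.7 km/s
(c) ΔV_total = 51.96 km/s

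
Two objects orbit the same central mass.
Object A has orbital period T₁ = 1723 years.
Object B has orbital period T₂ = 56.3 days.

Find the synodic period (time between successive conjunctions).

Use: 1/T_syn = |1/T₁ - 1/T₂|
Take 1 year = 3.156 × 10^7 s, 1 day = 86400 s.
T₁ = 1723 years = 5.43779 × 10^10 s
T₂ = 56.3 days = 4.86432 × 10^6 s
1/T₁ = 1.83898 × 10^-11 s⁻¹
1/T₂ = 2.05579 × 10^-7 s⁻¹
|1/T₁ − 1/T₂| = 2.0556 × 10^-7 s⁻¹
T_syn = 1 / |1/T₁ − 1/T₂| = 4.86476 × 10^6 s ≈ 56.31 days

Final answer: T_syn = 56.31 days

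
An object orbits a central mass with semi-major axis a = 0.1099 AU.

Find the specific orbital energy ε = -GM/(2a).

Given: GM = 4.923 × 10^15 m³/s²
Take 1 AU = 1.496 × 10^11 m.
a = 0.1099 AU = 1.6441 × 10^10 m
GM = 4.923 × 10^15 m³/s²
2a = 3.28821 × 10^10 m
ε = −GM/(2a) = -149717 J/kg ≈ -149.7 kJ/kg

Final answer: -149.7 kJ/kg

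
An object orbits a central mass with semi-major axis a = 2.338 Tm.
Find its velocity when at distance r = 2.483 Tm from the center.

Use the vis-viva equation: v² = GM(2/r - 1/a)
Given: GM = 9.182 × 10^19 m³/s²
a = 2.338 Tm = 2.338 × 10^12 m
r = 2.483 Tm = 2.483 × 10^12 m
GM = 9.182 × 10^19 m³/s²
2/r − 1/a = 8.05477 × 10^-13 − 4.27716 × 10^-13 = 3.77761 × 10^-13 m⁻¹
v² = GM (2/r − 1/a) = 3.4686 × 10^7 m²/s²
v = 5889.49 m/s ≈ 5.889 km/s

Final answer: 5.889 km/s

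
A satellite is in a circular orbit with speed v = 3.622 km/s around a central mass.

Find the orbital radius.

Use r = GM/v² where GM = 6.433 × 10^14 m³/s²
v = 3.622 km/s = 3622 m/s
GM = 6.433 × 10^14 m³/s²
v² = 1.31189 × 10^7 m²/s²
r = GM/v² = (6.433 × 10^14) / (1.31189 × 10^7) = 4.90362 × 10^7 m ≈ 49.04 Mm

Final answer: 49.04 Mm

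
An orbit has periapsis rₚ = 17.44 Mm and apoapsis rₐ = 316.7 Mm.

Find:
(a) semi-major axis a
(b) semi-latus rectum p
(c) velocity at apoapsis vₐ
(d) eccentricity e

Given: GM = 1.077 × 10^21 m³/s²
rₚ = 17.44 Mm = 1.744 × 10^7 m
rₐ = 316.7 Mm = 3.167 × 10^8 m
GM = 1.077 × 10^21 m³/s²
a = (rₚ + rₐ)/2 = 1.6707 × 10^8 m
e = (rₐ − rₚ)/(rₐ + rₚ) = (2.9926 × 10^8) / (3.3414 × 10^8) = 0.895613
(a) a = 1.6707 × 10^8 m ≈ 167.1 Mm
(b) 1 − e² = 0.197878;  p = a(1 − e²) = 1.6707 × 10^8 × 0.197878 = 3.30595 × 10^7 m ≈ 33.06 Mm
(c) vₐ² = GM (2/rₐ − 1/a) = 1.077 × 10^21 × (6.31512 × 10^-9 − 5.98552 × 10^-9) = 3.5499 × 10^11 m²/s²;  vₐ = 595810 m/s ≈ 595.8 km/s
(d) e = 0.895613 ≈ 0.8956

Final answer:
(a) semi-major axis a = 167.1 Mm
(b) semi-latus rectum p = 33.06 Mm
(c) velocity at apoapsis vₐ = 595.8 km/s
(d) eccentricity e = 0.8956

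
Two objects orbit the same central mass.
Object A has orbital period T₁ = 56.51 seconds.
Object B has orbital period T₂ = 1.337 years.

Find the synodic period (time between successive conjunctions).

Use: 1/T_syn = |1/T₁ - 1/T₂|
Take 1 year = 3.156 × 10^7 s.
T₁ = 56.51 seconds
T₂ = 1.337 years = 4.21957 × 10^7 s
1/T₁ = 0.017696 s⁻¹
1/T₂ = 2.36991 × 10^-8 s⁻¹
|1/T₁ − 1/T₂| = 0.017696 s⁻¹
T_syn = 1 / |1/T₁ − 1/T₂| = 56.5101 s ≈ 56.51 seconds

Final answer: T_syn = 56.51 seconds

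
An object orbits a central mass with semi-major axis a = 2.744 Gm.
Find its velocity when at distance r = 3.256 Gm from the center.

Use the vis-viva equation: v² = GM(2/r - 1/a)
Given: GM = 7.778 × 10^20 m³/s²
a = 2.744 Gm = 2.744 × 10^9 m
r = 3.256 Gm = 3.256 × 10^9 m
GM = 7.778 × 10^20 m³/s²
2/r − 1/a = 6.14251 × 10^-10 − 3.64431 × 10^-10 = 2.49819 × 10^-10 m⁻¹
v² = GM (2/r − 1/a) = 1.94309 × 10^11 m²/s²
v = 440805 m/s ≈ 440.8 km/s

Final answer: 440.8 km/s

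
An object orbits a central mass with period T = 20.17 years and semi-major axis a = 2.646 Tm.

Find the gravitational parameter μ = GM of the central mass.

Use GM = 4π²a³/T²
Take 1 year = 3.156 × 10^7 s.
T = 20.17 years = 6.36565 × 10^8 s
a = 2.646 Tm = 2.646 × 10^12 m
a³ = 1.85255 × 10^37 m³
T² = 4.05215 × 10^17 s²
GM = 4π² × (1.85255 × 10^37) / (4.05215 × 10^17) = 1.80486 × 10^21 m³/s²
GM ≈ 1.805 × 10^21 m³/s²

Final answer: GM = 1.805 × 10^21 m³/s²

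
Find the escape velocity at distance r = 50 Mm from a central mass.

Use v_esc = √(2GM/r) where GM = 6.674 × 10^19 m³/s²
r = 50 Mm = 5 × 10^7 m
GM = 6.674 × 10^19 m³/s²
2GM/r = 2 × (6.674 × 10^19) / (5 × 10^7) = 2.6696 × 10^12 m²/s²
v_esc = √(2GM/r) = 1.63389 × 10^6 m/s ≈ 1634 km/s

Final answer: 1634 km/s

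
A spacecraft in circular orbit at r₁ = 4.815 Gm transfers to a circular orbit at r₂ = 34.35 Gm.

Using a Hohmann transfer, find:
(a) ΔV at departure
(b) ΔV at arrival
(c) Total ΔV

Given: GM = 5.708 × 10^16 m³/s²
r₁ = 4.815 Gm = 4.815 × 10^9 m
r₂ = 34.35 Gm = 3.435 × 10^10 m
GM = 5.708 × 10^16 m³/s²
Transfer ellipse: a_t = (r₁ + r₂)/2 = 1.95825 × 10^10 m
Circular speed at r₁: v₁ = √(GM/r₁) = 3443.05 m/s
Transfer speed at r₁ (periapsis): v₁ₜ = √(GM(2/r₁ − 1/a_t)) = 4560.09 m/s
(a) ΔV₁ = v₁ₜ − v₁ = 1117.03 m/s ≈ 1.117 km/s
Circular speed at r₂: v₂ = √(GM/r₂) = 1289.08 m/s
Transfer speed at r₂ (apoapsis): v₂ₜ = √(GM(2/r₂ − 1/a_t)) = 639.209 m/s
(b) ΔV₂ = v₂ − v₂ₜ = 649.868 m/s ≈ 649.9 m/s
(c) ΔV_total = ΔV₁ + ΔV₂ = 1766.9 m/s ≈ 1.767 km/s

Final answer:
(a) ΔV₁ = 1.117 km/s
(b) ΔV₂ = 649.9 m/s
(c) ΔV_total = 1.767 km/s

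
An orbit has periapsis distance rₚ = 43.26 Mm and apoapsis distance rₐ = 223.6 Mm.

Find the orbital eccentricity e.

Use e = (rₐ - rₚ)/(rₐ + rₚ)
rₚ = 43.26 Mm = 4.326 × 10^7 m
rₐ = 223.6 Mm = 2.236 × 10^8 m
rₐ − rₚ = 1.8034 × 10^8 m
rₐ + rₚ = 2.6686 × 10^8 m
e = (rₐ − rₚ)/(rₐ + rₚ) = 0.675785

Final answer: e = 0.6758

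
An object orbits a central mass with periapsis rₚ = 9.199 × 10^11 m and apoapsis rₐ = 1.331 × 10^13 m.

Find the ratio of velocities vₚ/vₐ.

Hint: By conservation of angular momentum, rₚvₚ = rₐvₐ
rₚ = 9.199 × 10^11 m
rₐ = 1.331 × 10^13 m
rₚvₚ = rₐvₐ  ⇒  vₚ/vₐ = rₐ/rₚ
vₚ/vₐ = (1.331 × 10^13) / (9.199 × 10^11) = 14.469

Final answer: vₚ/vₐ = 14.47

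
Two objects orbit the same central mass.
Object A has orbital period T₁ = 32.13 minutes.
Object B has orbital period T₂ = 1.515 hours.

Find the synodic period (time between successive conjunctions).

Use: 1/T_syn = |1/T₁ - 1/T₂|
T₁ = 32.13 minutes = 1927.8 s
T₂ = 1.515 hours = 5454 s
1/T₁ = 0.000518726 s⁻¹
1/T₂ = 0.000183352 s⁻¹
|1/T₁ − 1/T₂| = 0.000335374 s⁻¹
T_syn = 1 / |1/T₁ − 1/T₂| = 2981.74 s ≈ 49.7 minutes

Final answer: T_syn = 49.7 minutes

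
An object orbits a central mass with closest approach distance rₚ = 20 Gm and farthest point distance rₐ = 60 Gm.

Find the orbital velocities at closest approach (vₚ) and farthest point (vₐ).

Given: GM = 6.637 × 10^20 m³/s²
rₚ = 20 Gm = 2 × 10^10 m
rₐ = 60 Gm = 6 × 10^10 m
GM = 6.637 × 10^20 m³/s²
a = (rₚ + rₐ)/2 = 4 × 10^10 m
Vis-viva: v² = GM (2/r − 1/a)
vₚ² = 6.637 × 10^20 × (1 × 10^-10 − 2.5 × 10^-11) = 4.97775 × 10^10 m²/s²
vₚ = 223109 m/s ≈ 223.1 km/s
vₐ² = 6.637 × 10^20 × (3.33333 × 10^-11 − 2.5 × 10^-11) = 5.53083 × 10^9 m²/s²
vₐ = 74369.6 m/s ≈ 74.37 km/s

Final answer: vₚ = 223.1 km/s, vₐ = 74.37 km/s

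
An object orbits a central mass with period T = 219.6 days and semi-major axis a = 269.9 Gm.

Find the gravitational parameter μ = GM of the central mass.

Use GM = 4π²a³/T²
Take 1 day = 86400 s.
T = 219.6 days = 1.89734 × 10^7 s
a = 269.9 Gm = 2.699 × 10^11 m
a³ = 1.96611 × 10^34 m³
T² = 3.59991 × 10^14 s²
GM = 4π² × (1.96611 × 10^34) / (3.59991 × 10^14) = 2.15614 × 10^21 m³/s²
GM ≈ 2.156 × 10^21 m³/s²

Final answer: GM = 2.156 × 10^21 m³/s²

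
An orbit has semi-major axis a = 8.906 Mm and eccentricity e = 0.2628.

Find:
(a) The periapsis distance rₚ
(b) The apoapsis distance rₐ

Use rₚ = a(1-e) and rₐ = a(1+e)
a = 8.906 Mm = 8.906 × 10^6 m
e = 0.2628:  1 − e = 0.7372,  1 + e = 1.2628
(a) rₚ = a(1 − e) = 8.906 × 10^6 m × 0.7372 = 6.5655 × 10^6 m ≈ 6.566 Mm
(b) rₐ = a(1 + e) = 8.906 × 10^6 m × 1.2628 = 1.12465 × 10^7 m ≈ 11.25 Mm

Final answer:
(a) rₚ = 6.566 Mm
(b) rₐ = 11.25 Mm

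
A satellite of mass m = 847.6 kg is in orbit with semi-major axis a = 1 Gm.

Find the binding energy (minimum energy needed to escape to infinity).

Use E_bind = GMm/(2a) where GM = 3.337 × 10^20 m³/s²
a = 1 Gm = 1 × 10^9 m
GM = 3.337 × 10^20 m³/s²
m = 847.6 kg
GMm = 3.337 × 10^20 × 847.6 = 2.82844 × 10^23 m³·kg/s²
2a = 2 × 10^9 m
E_bind = GMm/(2a) = 1.41422 × 10^14 J ≈ 141.4 TJ

Final answer: 141.4 TJ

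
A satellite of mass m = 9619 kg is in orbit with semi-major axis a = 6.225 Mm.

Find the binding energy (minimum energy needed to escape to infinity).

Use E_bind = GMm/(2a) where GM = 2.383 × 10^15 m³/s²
a = 6.225 Mm = 6.225 × 10^6 m
GM = 2.383 × 10^15 m³/s²
m = 9619 kg
GMm = 2.383 × 10^15 × 9619 = 2.29221 × 10^19 m³·kg/s²
2a = 1.245 × 10^7 m
E_bind = GMm/(2a) = 1.84113 × 10^12 J ≈ 1.841 TJ

Final answer: 1.841 TJ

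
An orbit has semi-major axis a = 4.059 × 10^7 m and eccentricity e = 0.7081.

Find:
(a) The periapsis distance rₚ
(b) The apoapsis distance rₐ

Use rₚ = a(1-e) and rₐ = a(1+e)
a = 4.059 × 10^7 m
e = 0.7081:  1 − e = 0.2919,  1 + e = 1.7081
(a) rₚ = a(1 − e) = 4.059 × 10^7 m × 0.2919 = 1.18482 × 10^7 m ≈ 1.185 × 10^7 m
(b) rₐ = a(1 + e) = 4.059 × 10^7 m × 1.7081 = 6.93318 × 10^7 m ≈ 6.933 × 10^7 m

Final answer:
(a) rₚ = 1.185 × 10^7 m
(b) rₐ = 6.933 × 10^7 m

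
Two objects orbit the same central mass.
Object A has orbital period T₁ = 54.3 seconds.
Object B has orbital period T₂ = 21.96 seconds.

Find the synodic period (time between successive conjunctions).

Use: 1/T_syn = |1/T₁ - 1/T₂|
T₁ = 54.3 seconds
T₂ = 21.96 seconds
1/T₁ = 0.0184162 s⁻¹
1/T₂ = 0.0455373 s⁻¹
|1/T₁ − 1/T₂| = 0.0271211 s⁻¹
T_syn = 1 / |1/T₁ − 1/T₂| = 36.8716 s ≈ 36.87 seconds

Final answer: T_syn = 36.87 seconds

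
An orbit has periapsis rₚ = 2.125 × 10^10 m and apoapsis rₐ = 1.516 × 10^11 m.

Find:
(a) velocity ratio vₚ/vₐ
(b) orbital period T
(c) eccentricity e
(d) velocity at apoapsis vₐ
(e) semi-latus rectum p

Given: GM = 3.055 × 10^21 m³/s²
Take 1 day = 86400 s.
rₚ = 2.125 × 10^10 m
rₐ = 1.516 × 10^11 m
GM = 3.055 × 10^21 m³/s²
a = (rₚ + rₐ)/2 = 8.6425 × 10^10 m
e = (rₐ − rₚ)/(rₐ + rₚ) = (1.3035 × 10^11) / (1.7285 × 10^11) = 0.754122
(a) vₚ/vₐ = rₐ/rₚ (angular momentum) = (1.516 × 10^11) / (2.125 × 10^10) = 7.13412 ≈ 7.134
(b) a³ = 6.45533 × 10^32 m³;  T = 2π √(a³/GM) = 2π × 459678 s = 2.88824 × 10^6 s ≈ 33.43 days
(c) e = 0.754122 ≈ 0.7541
(d) vₐ² = GM (2/rₐ − 1/a) = 3.055 × 10^21 × (1.31926 × 10^-11 − 1.15707 × 10^-11) = 4.95486 × 10^9 m²/s²;  vₐ = 70390.8 m/s ≈ 70.39 km/s
(e) 1 − e² = 0.4313;  p = a(1 − e²) = 8.6425 × 10^10 × 0.4313 = 3.72751 × 10^10 m ≈ 3.728 × 10^10 m

Final answer:
(a) velocity ratio vₚ/vₐ = 7.134
(b) orbital period T = 33.43 days
(c) eccentricity e = 0.7541
(d) velocity at apoapsis vₐ = 70.39 km/s
(e) semi-latus rectum p = 3.728 × 10^10 m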